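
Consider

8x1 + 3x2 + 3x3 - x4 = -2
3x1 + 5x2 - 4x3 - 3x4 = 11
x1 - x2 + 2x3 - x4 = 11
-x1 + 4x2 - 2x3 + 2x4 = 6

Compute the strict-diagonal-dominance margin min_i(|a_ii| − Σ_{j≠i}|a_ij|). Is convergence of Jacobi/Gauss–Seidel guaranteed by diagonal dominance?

-5

row 1: |8| − (3+3+1) = 1
row 2: |5| − (3+4+3) = -5
row 3: |2| − (1+1+1) = -1
row 4: |2| − (1+4+2) = -5
minimum over rows = -5 → not strictly diagonally dominant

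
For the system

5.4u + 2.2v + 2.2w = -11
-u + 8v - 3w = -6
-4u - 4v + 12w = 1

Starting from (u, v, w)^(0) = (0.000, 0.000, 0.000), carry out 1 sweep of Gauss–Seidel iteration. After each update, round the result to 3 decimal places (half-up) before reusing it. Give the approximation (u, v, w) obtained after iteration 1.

(-2.037, -1.005, -0.931)

Iteration 1:
  u = (-11 - (2.2)·0.000 - (2.2)·0.000) / (5.4) = -2.037
  v = (-6 - (-1)·-2.037 - (-3)·0.000) / (8) = -1.005
  w = (1 - (-4)·-2.037 - (-4)·-1.005) / (12) = -0.931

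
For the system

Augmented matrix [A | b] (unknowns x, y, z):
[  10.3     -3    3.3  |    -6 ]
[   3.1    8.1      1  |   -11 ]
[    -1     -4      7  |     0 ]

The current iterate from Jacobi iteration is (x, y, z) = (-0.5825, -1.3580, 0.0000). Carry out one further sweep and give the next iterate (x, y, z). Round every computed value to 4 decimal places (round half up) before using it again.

One sweep:
  x = (-6 - (-3)·-1.3580 - (3.3)·0.0000) / (10.3) = -0.9781
  y = (-11 - (3.1)·-0.5825 - (1)·0.0000) / (8.1) = -1.1351
  z = (0 - (-1)·-0.5825 - (-4)·-1.3580) / (7) = -0.8592

(-0.9781, -1.1351, -0.8592)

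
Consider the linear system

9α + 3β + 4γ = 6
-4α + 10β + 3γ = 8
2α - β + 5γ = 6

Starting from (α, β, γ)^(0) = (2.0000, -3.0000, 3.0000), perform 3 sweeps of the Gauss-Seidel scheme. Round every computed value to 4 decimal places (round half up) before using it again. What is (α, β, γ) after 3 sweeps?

Iteration 1:
  α = (6 - (3)·-3.0000 - (4)·3.0000) / (9) = 0.3333
  β = (8 - (-4)·0.3333 - (3)·3.0000) / (10) = 0.0333
  γ = (6 - (2)·0.3333 - (-1)·0.0333) / (5) = 1.0733
Iteration 2:
  α = (6 - (3)·0.0333 - (4)·1.0733) / (9) = 0.1785
  β = (8 - (-4)·0.1785 - (3)·1.0733) / (10) = 0.5494
  γ = (6 - (2)·0.1785 - (-1)·0.5494) / (5) = 1.2385
Iteration 3:
  α = (6 - (3)·0.5494 - (4)·1.2385) / (9) = -0.0669
  β = (8 - (-4)·-0.0669 - (3)·1.2385) / (10) = 0.4017
  γ = (6 - (2)·-0.0669 - (-1)·0.4017) / (5) = 1.3071

(-0.0669, 0.4017, 1.3071)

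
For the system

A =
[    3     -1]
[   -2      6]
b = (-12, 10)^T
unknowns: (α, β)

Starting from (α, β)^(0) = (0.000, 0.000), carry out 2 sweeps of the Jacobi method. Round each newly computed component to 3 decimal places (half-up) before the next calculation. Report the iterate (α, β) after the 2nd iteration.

(-3.444, 0.333)

Iteration 1:
  α = (-12 - (-1)·0.000) / (3) = -4.000
  β = (10 - (-2)·0.000) / (6) = 1.667
Iteration 2:
  α = (-12 - (-1)·1.667) / (3) = -3.444
  β = (10 - (-2)·-4.000) / (6) = 0.333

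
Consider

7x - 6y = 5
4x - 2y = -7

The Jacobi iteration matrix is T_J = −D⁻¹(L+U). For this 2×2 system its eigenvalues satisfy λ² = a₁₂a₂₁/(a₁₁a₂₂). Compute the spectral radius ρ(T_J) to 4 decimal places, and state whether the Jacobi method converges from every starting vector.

a₁₂a₂₁/(a₁₁a₂₂) = (-6)·(4) / ((7)·(-2)) = 1.714286
ρ = √|1.714286| = √1.714286 = 1.3093
ρ > 1, so Jacobi diverges

1.3093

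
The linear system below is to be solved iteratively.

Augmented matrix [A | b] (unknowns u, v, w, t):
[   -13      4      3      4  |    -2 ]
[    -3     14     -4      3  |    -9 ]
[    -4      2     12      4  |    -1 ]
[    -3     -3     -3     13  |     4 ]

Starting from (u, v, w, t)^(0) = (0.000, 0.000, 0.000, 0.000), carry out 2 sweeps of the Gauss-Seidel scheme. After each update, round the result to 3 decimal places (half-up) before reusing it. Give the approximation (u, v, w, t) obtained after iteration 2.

(0.050, -0.659, -0.030, 0.160)

Iteration 1:
  u = (-2 - (4)·0.000 - (3)·0.000 - (4)·0.000) / (-13) = 0.154
  v = (-9 - (-3)·0.154 - (-4)·0.000 - (3)·0.000) / (14) = -0.610
  w = (-1 - (-4)·0.154 - (2)·-0.610 - (4)·0.000) / (12) = 0.070
  t = (4 - (-3)·0.154 - (-3)·-0.610 - (-3)·0.070) / (13) = 0.219
Iteration 2:
  u = (-2 - (4)·-0.610 - (3)·0.070 - (4)·0.219) / (-13) = 0.050
  v = (-9 - (-3)·0.050 - (-4)·0.070 - (3)·0.219) / (14) = -0.659
  w = (-1 - (-4)·0.050 - (2)·-0.659 - (4)·0.219) / (12) = -0.030
  t = (4 - (-3)·0.050 - (-3)·-0.659 - (-3)·-0.030) / (13) = 0.160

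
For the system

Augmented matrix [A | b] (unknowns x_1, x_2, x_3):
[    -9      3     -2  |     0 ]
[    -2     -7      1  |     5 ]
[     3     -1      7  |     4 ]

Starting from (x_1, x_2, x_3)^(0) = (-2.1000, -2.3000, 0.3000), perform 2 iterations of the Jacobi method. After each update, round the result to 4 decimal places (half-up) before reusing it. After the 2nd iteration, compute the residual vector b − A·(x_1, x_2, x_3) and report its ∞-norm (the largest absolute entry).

1.9083

Iteration 1:
  x_1 = (0 - (3)·-2.3000 - (-2)·0.3000) / (-9) = -0.8333
  x_2 = (5 - (-2)·-2.1000 - (1)·0.3000) / (-7) = -0.0714
  x_3 = (4 - (3)·-2.1000 - (-1)·-2.3000) / (7) = 1.1429
Iteration 2:
  x_1 = (0 - (3)·-0.0714 - (-2)·1.1429) / (-9) = -0.2778
  x_2 = (5 - (-2)·-0.8333 - (1)·1.1429) / (-7) = -0.3129
  x_3 = (4 - (3)·-0.8333 - (-1)·-0.0714) / (7) = 0.9184
Residual b − A·x = (0.2753, 1.3357, -1.9083); ∞-norm = 1.9083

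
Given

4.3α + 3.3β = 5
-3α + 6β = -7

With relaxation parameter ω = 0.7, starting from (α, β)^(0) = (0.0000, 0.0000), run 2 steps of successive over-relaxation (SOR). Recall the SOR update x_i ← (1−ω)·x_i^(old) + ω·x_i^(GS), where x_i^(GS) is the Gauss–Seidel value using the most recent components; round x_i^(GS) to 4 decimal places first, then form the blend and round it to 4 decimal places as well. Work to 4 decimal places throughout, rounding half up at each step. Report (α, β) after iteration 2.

Iteration 1:
  α: GS value = (5 - (3.3)·0.0000) / (4.3) = 1.1628;  α ← (1−ω)·0.0000 + ω·1.1628 = 0.8140
  β: GS value = (-7 - (-3)·0.8140) / (6) = -0.7597;  β ← (1−ω)·0.0000 + ω·-0.7597 = -0.5318
Iteration 2:
  α: GS value = (5 - (3.3)·-0.5318) / (4.3) = 1.5709;  α ← (1−ω)·0.8140 + ω·1.5709 = 1.3438
  β: GS value = (-7 - (-3)·1.3438) / (6) = -0.4948;  β ← (1−ω)·-0.5318 + ω·-0.4948 = -0.5059

(1.3438, -0.5059)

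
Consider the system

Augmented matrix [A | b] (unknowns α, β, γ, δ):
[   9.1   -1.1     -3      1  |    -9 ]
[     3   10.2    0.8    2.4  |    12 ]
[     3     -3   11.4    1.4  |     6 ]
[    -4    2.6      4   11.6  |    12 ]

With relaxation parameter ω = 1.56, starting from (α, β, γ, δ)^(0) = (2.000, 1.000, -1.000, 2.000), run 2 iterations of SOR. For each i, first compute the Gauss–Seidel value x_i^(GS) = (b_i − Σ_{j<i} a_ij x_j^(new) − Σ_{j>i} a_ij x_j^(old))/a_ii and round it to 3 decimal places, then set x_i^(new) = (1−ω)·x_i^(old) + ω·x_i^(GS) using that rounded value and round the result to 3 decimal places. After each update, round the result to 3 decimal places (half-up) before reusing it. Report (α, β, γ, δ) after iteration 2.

Iteration 1:
  α: GS value = (-9 - (-1.1)·1.000 - (-3)·-1.000 - (1)·2.000) / (9.1) = -1.418;  α ← (1−ω)·2.000 + ω·-1.418 = -3.332
  β: GS value = (12 - (3)·-3.332 - (0.8)·-1.000 - (2.4)·2.000) / (10.2) = 1.764;  β ← (1−ω)·1.000 + ω·1.764 = 2.192
  γ: GS value = (6 - (3)·-3.332 - (-3)·2.192 - (1.4)·2.000) / (11.4) = 1.734;  γ ← (1−ω)·-1.000 + ω·1.734 = 3.265
  δ: GS value = (12 - (-4)·-3.332 - (2.6)·2.192 - (4)·3.265) / (11.6) = -1.732;  δ ← (1−ω)·2.000 + ω·-1.732 = -3.822
Iteration 2:
  α: GS value = (-9 - (-1.1)·2.192 - (-3)·3.265 - (1)·-3.822) / (9.1) = 0.772;  α ← (1−ω)·-3.332 + ω·0.772 = 3.070
  β: GS value = (12 - (3)·3.070 - (0.8)·3.265 - (2.4)·-3.822) / (10.2) = 0.917;  β ← (1−ω)·2.192 + ω·0.917 = 0.203
  γ: GS value = (6 - (3)·3.070 - (-3)·0.203 - (1.4)·-3.822) / (11.4) = 0.241;  γ ← (1−ω)·3.265 + ω·0.241 = -1.452
  δ: GS value = (12 - (-4)·3.070 - (2.6)·0.203 - (4)·-1.452) / (11.6) = 2.548;  δ ← (1−ω)·-3.822 + ω·2.548 = 6.115

(3.070, 0.203, -1.452, 6.115)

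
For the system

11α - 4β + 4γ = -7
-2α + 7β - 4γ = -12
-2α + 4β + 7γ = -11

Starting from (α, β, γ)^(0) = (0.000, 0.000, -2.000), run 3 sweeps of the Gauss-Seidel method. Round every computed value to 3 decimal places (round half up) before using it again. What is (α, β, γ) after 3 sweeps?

Iteration 1:
  α = (-7 - (-4)·0.000 - (4)·-2.000) / (11) = 0.091
  β = (-12 - (-2)·0.091 - (-4)·-2.000) / (7) = -2.831
  γ = (-11 - (-2)·0.091 - (4)·-2.831) / (7) = 0.072
Iteration 2:
  α = (-7 - (-4)·-2.831 - (4)·0.072) / (11) = -1.692
  β = (-12 - (-2)·-1.692 - (-4)·0.072) / (7) = -2.157
  γ = (-11 - (-2)·-1.692 - (4)·-2.157) / (7) = -0.822
Iteration 3:
  α = (-7 - (-4)·-2.157 - (4)·-0.822) / (11) = -1.122
  β = (-12 - (-2)·-1.122 - (-4)·-0.822) / (7) = -2.505
  γ = (-11 - (-2)·-1.122 - (4)·-2.505) / (7) = -0.461

(-1.122, -2.505, -0.461)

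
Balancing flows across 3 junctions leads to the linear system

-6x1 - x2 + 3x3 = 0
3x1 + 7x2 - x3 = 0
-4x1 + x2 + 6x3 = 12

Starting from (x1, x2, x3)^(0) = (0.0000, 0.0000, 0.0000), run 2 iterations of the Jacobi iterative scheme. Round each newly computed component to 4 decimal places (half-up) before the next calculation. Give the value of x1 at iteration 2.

Iteration 1:
  x1 = (0 - (-1)·0.0000 - (3)·0.0000) / (-6) = 0.0000
  x2 = (0 - (3)·0.0000 - (-1)·0.0000) / (7) = 0.0000
  x3 = (12 - (-4)·0.0000 - (1)·0.0000) / (6) = 2.0000
Iteration 2:
  x1 = (0 - (-1)·0.0000 - (3)·2.0000) / (-6) = 1.0000
  x2 = (0 - (3)·0.0000 - (-1)·2.0000) / (7) = 0.2857
  x3 = (12 - (-4)·0.0000 - (1)·0.0000) / (6) = 2.0000

1.0000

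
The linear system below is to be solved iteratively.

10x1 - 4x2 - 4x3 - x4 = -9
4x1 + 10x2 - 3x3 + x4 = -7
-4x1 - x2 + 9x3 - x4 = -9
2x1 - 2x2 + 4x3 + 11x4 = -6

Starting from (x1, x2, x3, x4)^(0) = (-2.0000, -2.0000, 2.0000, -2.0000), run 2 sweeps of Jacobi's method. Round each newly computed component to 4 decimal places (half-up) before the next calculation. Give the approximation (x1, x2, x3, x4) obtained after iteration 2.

(-1.6006, -0.8327, -1.5303, 0.6667)

Iteration 1:
  x1 = (-9 - (-4)·-2.0000 - (-4)·2.0000 - (-1)·-2.0000) / (10) = -1.1000
  x2 = (-7 - (4)·-2.0000 - (-3)·2.0000 - (1)·-2.0000) / (10) = 0.9000
  x3 = (-9 - (-4)·-2.0000 - (-1)·-2.0000 - (-1)·-2.0000) / (9) = -2.3333
  x4 = (-6 - (2)·-2.0000 - (-2)·-2.0000 - (4)·2.0000) / (11) = -1.2727
Iteration 2:
  x1 = (-9 - (-4)·0.9000 - (-4)·-2.3333 - (-1)·-1.2727) / (10) = -1.6006
  x2 = (-7 - (4)·-1.1000 - (-3)·-2.3333 - (1)·-1.2727) / (10) = -0.8327
  x3 = (-9 - (-4)·-1.1000 - (-1)·0.9000 - (-1)·-1.2727) / (9) = -1.5303
  x4 = (-6 - (2)·-1.1000 - (-2)·0.9000 - (4)·-2.3333) / (11) = 0.6667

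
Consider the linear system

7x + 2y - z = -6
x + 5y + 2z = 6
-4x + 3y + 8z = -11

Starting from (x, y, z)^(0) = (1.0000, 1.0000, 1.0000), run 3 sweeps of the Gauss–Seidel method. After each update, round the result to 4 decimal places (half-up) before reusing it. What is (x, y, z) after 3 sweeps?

Iteration 1:
  x = (-6 - (2)·1.0000 - (-1)·1.0000) / (7) = -1.0000
  y = (6 - (1)·-1.0000 - (2)·1.0000) / (5) = 1.0000
  z = (-11 - (-4)·-1.0000 - (3)·1.0000) / (8) = -2.2500
Iteration 2:
  x = (-6 - (2)·1.0000 - (-1)·-2.2500) / (7) = -1.4643
  y = (6 - (1)·-1.4643 - (2)·-2.2500) / (5) = 2.3929
  z = (-11 - (-4)·-1.4643 - (3)·2.3929) / (8) = -3.0045
Iteration 3:
  x = (-6 - (2)·2.3929 - (-1)·-3.0045) / (7) = -1.9700
  y = (6 - (1)·-1.9700 - (2)·-3.0045) / (5) = 2.7958
  z = (-11 - (-4)·-1.9700 - (3)·2.7958) / (8) = -3.4084

(-1.9700, 2.7958, -3.4084)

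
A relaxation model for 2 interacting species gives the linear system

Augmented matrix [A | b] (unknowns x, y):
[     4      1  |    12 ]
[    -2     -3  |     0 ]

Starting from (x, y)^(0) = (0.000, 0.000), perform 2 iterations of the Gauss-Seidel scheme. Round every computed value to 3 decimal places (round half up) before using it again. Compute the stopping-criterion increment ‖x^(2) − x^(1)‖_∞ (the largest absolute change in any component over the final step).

Iteration 1:
  x = (12 - (1)·0.000) / (4) = 3.000
  y = (0 - (-2)·3.000) / (-3) = -2.000
Iteration 2:
  x = (12 - (1)·-2.000) / (4) = 3.500
  y = (0 - (-2)·3.500) / (-3) = -2.333
Change: (0.500, -0.333) → max |·| = 0.500

0.500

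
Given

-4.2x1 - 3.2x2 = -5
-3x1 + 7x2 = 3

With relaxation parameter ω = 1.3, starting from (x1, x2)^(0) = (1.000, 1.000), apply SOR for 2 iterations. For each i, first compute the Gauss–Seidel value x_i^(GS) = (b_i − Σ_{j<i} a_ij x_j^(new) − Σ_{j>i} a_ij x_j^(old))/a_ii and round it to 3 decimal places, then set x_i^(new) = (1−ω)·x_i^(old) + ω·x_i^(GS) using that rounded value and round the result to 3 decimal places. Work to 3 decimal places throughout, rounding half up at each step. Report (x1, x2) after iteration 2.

Iteration 1:
  x1: GS value = (-5 - (-3.2)·1.000) / (-4.2) = 0.429;  x1 ← (1−ω)·1.000 + ω·0.429 = 0.258
  x2: GS value = (3 - (-3)·0.258) / (7) = 0.539;  x2 ← (1−ω)·1.000 + ω·0.539 = 0.401
Iteration 2:
  x1: GS value = (-5 - (-3.2)·0.401) / (-4.2) = 0.885;  x1 ← (1−ω)·0.258 + ω·0.885 = 1.073
  x2: GS value = (3 - (-3)·1.073) / (7) = 0.888;  x2 ← (1−ω)·0.401 + ω·0.888 = 1.034

(1.073, 1.034)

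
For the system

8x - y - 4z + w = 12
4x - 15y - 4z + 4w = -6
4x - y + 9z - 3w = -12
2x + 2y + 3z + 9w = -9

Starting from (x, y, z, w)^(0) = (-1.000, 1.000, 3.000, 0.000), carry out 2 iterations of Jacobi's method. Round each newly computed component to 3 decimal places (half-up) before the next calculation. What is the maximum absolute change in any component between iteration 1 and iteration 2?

2.685

Iteration 1:
  x = (12 - (-1)·1.000 - (-4)·3.000 - (1)·0.000) / (8) = 3.125
  y = (-6 - (4)·-1.000 - (-4)·3.000 - (4)·0.000) / (-15) = -0.667
  z = (-12 - (4)·-1.000 - (-1)·1.000 - (-3)·0.000) / (9) = -0.778
  w = (-9 - (2)·-1.000 - (2)·1.000 - (3)·3.000) / (9) = -2.000
Iteration 2:
  x = (12 - (-1)·-0.667 - (-4)·-0.778 - (1)·-2.000) / (8) = 1.278
  y = (-6 - (4)·3.125 - (-4)·-0.778 - (4)·-2.000) / (-15) = 0.907
  z = (-12 - (4)·3.125 - (-1)·-0.667 - (-3)·-2.000) / (9) = -3.463
  w = (-9 - (2)·3.125 - (2)·-0.667 - (3)·-0.778) / (9) = -1.287
Change: (-1.847, 1.574, -2.685, 0.713) → max |·| = 2.685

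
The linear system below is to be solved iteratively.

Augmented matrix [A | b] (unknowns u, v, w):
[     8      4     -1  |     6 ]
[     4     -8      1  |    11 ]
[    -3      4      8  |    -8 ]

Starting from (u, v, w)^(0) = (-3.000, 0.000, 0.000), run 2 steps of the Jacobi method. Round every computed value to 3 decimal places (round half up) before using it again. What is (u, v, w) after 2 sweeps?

(1.922, -1.266, 0.719)

Iteration 1:
  u = (6 - (4)·0.000 - (-1)·0.000) / (8) = 0.750
  v = (11 - (4)·-3.000 - (1)·0.000) / (-8) = -2.875
  w = (-8 - (-3)·-3.000 - (4)·0.000) / (8) = -2.125
Iteration 2:
  u = (6 - (4)·-2.875 - (-1)·-2.125) / (8) = 1.922
  v = (11 - (4)·0.750 - (1)·-2.125) / (-8) = -1.266
  w = (-8 - (-3)·0.750 - (4)·-2.875) / (8) = 0.719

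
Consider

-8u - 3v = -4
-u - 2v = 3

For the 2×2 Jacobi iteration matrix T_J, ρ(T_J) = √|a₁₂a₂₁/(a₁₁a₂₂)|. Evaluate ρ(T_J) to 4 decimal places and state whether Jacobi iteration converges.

0.4330

a₁₂a₂₁/(a₁₁a₂₂) = (-3)·(-1) / ((-8)·(-2)) = 0.187500
ρ = √|0.187500| = √0.187500 = 0.4330
ρ < 1, so Jacobi converges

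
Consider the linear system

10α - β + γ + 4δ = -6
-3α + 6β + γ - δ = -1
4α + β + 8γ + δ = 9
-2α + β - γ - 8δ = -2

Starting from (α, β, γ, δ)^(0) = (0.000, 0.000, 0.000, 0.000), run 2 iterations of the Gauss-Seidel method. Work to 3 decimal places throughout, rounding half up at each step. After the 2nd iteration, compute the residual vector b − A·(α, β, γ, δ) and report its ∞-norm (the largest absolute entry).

Iteration 1:
  α = (-6 - (-1)·0.000 - (1)·0.000 - (4)·0.000) / (10) = -0.600
  β = (-1 - (-3)·-0.600 - (1)·0.000 - (-1)·0.000) / (6) = -0.467
  γ = (9 - (4)·-0.600 - (1)·-0.467 - (1)·0.000) / (8) = 1.483
  δ = (-2 - (-2)·-0.600 - (1)·-0.467 - (-1)·1.483) / (-8) = 0.156
Iteration 2:
  α = (-6 - (-1)·-0.467 - (1)·1.483 - (4)·0.156) / (10) = -0.857
  β = (-1 - (-3)·-0.857 - (1)·1.483 - (-1)·0.156) / (6) = -0.816
  γ = (9 - (4)·-0.857 - (1)·-0.816 - (1)·0.156) / (8) = 1.636
  δ = (-2 - (-2)·-0.857 - (1)·-0.816 - (-1)·1.636) / (-8) = 0.158
Residual b − A·x = (-0.514, -0.153, -0.002, 0.002); ∞-norm = 0.514

0.514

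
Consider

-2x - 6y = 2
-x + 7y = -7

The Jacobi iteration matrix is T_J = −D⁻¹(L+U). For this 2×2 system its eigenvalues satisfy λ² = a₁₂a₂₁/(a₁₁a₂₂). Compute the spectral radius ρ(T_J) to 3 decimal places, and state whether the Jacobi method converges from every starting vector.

a₁₂a₂₁/(a₁₁a₂₂) = (-6)·(-1) / ((-2)·(7)) = -0.428571
ρ = √|-0.428571| = √0.428571 = 0.655
ρ < 1, so Jacobi converges

0.655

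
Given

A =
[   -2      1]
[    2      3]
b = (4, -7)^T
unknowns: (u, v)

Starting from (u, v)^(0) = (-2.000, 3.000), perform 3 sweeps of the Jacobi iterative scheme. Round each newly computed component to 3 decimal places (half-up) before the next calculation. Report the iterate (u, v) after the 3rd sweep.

(-3.000, -0.667)

Iteration 1:
  u = (4 - (1)·3.000) / (-2) = -0.500
  v = (-7 - (2)·-2.000) / (3) = -1.000
Iteration 2:
  u = (4 - (1)·-1.000) / (-2) = -2.500
  v = (-7 - (2)·-0.500) / (3) = -2.000
Iteration 3:
  u = (4 - (1)·-2.000) / (-2) = -3.000
  v = (-7 - (2)·-2.500) / (3) = -0.667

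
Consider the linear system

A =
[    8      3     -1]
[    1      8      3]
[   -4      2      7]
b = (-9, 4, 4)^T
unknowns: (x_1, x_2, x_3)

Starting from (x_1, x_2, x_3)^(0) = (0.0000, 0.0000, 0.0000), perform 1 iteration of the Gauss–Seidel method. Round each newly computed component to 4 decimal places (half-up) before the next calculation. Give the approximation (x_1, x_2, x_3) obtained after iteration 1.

Iteration 1:
  x_1 = (-9 - (3)·0.0000 - (-1)·0.0000) / (8) = -1.1250
  x_2 = (4 - (1)·-1.1250 - (3)·0.0000) / (8) = 0.6406
  x_3 = (4 - (-4)·-1.1250 - (2)·0.6406) / (7) = -0.2545

(-1.1250, 0.6406, -0.2545)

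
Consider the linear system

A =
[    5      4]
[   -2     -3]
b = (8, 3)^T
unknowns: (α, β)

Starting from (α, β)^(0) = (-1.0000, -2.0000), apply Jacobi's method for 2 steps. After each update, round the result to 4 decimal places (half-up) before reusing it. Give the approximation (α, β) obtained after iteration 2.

(1.8666, -3.1333)

Iteration 1:
  α = (8 - (4)·-2.0000) / (5) = 3.2000
  β = (3 - (-2)·-1.0000) / (-3) = -0.3333
Iteration 2:
  α = (8 - (4)·-0.3333) / (5) = 1.8666
  β = (3 - (-2)·3.2000) / (-3) = -3.1333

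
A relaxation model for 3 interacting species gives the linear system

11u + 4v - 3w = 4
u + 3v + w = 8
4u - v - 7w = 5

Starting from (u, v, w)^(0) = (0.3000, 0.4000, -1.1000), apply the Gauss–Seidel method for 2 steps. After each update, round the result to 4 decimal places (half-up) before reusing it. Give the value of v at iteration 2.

Iteration 1:
  u = (4 - (4)·0.4000 - (-3)·-1.1000) / (11) = -0.0818
  v = (8 - (1)·-0.0818 - (1)·-1.1000) / (3) = 3.0606
  w = (5 - (4)·-0.0818 - (-1)·3.0606) / (-7) = -1.1983
Iteration 2:
  u = (4 - (4)·3.0606 - (-3)·-1.1983) / (11) = -1.0761
  v = (8 - (1)·-1.0761 - (1)·-1.1983) / (3) = 3.4248
  w = (5 - (4)·-1.0761 - (-1)·3.4248) / (-7) = -1.8185

3.4248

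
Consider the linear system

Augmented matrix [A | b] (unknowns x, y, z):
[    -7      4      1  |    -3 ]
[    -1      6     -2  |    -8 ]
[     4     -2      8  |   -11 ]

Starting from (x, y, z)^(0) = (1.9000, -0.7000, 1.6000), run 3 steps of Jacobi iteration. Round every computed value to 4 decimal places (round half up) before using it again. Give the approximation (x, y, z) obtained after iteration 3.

(-1.0171, -1.9089, -1.8036)

Iteration 1:
  x = (-3 - (4)·-0.7000 - (1)·1.6000) / (-7) = 0.2571
  y = (-8 - (-1)·1.9000 - (-2)·1.6000) / (6) = -0.4833
  z = (-11 - (4)·1.9000 - (-2)·-0.7000) / (8) = -2.5000
Iteration 2:
  x = (-3 - (4)·-0.4833 - (1)·-2.5000) / (-7) = -0.2047
  y = (-8 - (-1)·0.2571 - (-2)·-2.5000) / (6) = -2.1238
  z = (-11 - (4)·0.2571 - (-2)·-0.4833) / (8) = -1.6244
Iteration 3:
  x = (-3 - (4)·-2.1238 - (1)·-1.6244) / (-7) = -1.0171
  y = (-8 - (-1)·-0.2047 - (-2)·-1.6244) / (6) = -1.9089
  z = (-11 - (4)·-0.2047 - (-2)·-2.1238) / (8) = -1.8036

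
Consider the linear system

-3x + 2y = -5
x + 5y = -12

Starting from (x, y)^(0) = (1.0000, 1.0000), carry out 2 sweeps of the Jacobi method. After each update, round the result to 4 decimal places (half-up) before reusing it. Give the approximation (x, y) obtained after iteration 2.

Iteration 1:
  x = (-5 - (2)·1.0000) / (-3) = 2.3333
  y = (-12 - (1)·1.0000) / (5) = -2.6000
Iteration 2:
  x = (-5 - (2)·-2.6000) / (-3) = -0.0667
  y = (-12 - (1)·2.3333) / (5) = -2.8667

(-0.0667, -2.8667)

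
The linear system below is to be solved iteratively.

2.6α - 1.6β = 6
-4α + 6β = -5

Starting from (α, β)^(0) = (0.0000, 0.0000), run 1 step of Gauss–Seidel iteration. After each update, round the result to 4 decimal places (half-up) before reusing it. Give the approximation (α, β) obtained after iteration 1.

(2.3077, 0.7051)

Iteration 1:
  α = (6 - (-1.6)·0.0000) / (2.6) = 2.3077
  β = (-5 - (-4)·2.3077) / (6) = 0.7051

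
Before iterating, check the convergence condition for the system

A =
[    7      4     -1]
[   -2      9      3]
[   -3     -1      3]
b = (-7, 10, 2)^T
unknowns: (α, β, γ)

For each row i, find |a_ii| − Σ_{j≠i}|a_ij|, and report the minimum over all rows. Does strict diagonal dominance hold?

row 1: |7| − (4+1) = 2
row 2: |9| − (2+3) = 4
row 3: |3| − (3+1) = -1
minimum over rows = -1 → not strictly diagonally dominant

-1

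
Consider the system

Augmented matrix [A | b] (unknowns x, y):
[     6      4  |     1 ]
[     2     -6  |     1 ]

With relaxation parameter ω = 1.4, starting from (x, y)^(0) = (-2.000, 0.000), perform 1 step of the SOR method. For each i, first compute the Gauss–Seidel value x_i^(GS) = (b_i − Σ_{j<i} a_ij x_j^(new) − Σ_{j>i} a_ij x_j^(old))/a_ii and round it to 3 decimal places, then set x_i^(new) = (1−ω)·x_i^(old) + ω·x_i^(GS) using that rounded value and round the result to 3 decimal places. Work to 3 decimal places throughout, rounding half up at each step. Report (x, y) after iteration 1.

Iteration 1:
  x: GS value = (1 - (4)·0.000) / (6) = 0.167;  x ← (1−ω)·-2.000 + ω·0.167 = 1.034
  y: GS value = (1 - (2)·1.034) / (-6) = 0.178;  y ← (1−ω)·0.000 + ω·0.178 = 0.249

(1.034, 0.249)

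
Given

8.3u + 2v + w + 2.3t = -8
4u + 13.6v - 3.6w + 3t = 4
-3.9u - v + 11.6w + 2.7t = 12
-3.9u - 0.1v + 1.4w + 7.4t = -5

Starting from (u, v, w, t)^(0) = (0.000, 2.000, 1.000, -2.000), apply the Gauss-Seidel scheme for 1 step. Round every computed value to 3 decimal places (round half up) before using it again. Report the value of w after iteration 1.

1.272

Iteration 1:
  u = (-8 - (2)·2.000 - (1)·1.000 - (2.3)·-2.000) / (8.3) = -1.012
  v = (4 - (4)·-1.012 - (-3.6)·1.000 - (3)·-2.000) / (13.6) = 1.298
  w = (12 - (-3.9)·-1.012 - (-1)·1.298 - (2.7)·-2.000) / (11.6) = 1.272
  t = (-5 - (-3.9)·-1.012 - (-0.1)·1.298 - (1.4)·1.272) / (7.4) = -1.432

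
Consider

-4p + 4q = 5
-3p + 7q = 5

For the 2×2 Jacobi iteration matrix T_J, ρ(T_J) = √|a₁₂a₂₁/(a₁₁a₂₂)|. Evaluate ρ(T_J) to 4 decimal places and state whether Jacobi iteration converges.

0.6547

a₁₂a₂₁/(a₁₁a₂₂) = (4)·(-3) / ((-4)·(7)) = 0.428571
ρ = √|0.428571| = √0.428571 = 0.6547
ρ < 1, so Jacobi converges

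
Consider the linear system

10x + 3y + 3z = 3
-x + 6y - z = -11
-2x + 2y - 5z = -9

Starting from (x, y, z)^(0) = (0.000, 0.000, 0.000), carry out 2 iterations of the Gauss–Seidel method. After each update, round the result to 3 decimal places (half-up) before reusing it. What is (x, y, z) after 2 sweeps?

Iteration 1:
  x = (3 - (3)·0.000 - (3)·0.000) / (10) = 0.300
  y = (-11 - (-1)·0.300 - (-1)·0.000) / (6) = -1.783
  z = (-9 - (-2)·0.300 - (2)·-1.783) / (-5) = 0.967
Iteration 2:
  x = (3 - (3)·-1.783 - (3)·0.967) / (10) = 0.545
  y = (-11 - (-1)·0.545 - (-1)·0.967) / (6) = -1.581
  z = (-9 - (-2)·0.545 - (2)·-1.581) / (-5) = 0.950

(0.545, -1.581, 0.950)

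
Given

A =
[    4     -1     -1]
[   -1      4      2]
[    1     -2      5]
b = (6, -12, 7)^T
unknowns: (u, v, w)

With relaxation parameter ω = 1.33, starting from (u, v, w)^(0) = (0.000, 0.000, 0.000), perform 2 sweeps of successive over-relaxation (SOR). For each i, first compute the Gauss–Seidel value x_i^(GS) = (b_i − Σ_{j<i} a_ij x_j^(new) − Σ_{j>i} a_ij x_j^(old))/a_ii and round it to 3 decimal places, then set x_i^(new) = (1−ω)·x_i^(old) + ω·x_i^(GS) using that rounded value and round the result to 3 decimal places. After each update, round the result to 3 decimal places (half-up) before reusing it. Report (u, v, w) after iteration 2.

(0.085, -2.573, 0.615)

Iteration 1:
  u: GS value = (6 - (-1)·0.000 - (-1)·0.000) / (4) = 1.500;  u ← (1−ω)·0.000 + ω·1.500 = 1.995
  v: GS value = (-12 - (-1)·1.995 - (2)·0.000) / (4) = -2.501;  v ← (1−ω)·0.000 + ω·-2.501 = -3.326
  w: GS value = (7 - (1)·1.995 - (-2)·-3.326) / (5) = -0.329;  w ← (1−ω)·0.000 + ω·-0.329 = -0.438
Iteration 2:
  u: GS value = (6 - (-1)·-3.326 - (-1)·-0.438) / (4) = 0.559;  u ← (1−ω)·1.995 + ω·0.559 = 0.085
  v: GS value = (-12 - (-1)·0.085 - (2)·-0.438) / (4) = -2.760;  v ← (1−ω)·-3.326 + ω·-2.760 = -2.573
  w: GS value = (7 - (1)·0.085 - (-2)·-2.573) / (5) = 0.354;  w ← (1−ω)·-0.438 + ω·0.354 = 0.615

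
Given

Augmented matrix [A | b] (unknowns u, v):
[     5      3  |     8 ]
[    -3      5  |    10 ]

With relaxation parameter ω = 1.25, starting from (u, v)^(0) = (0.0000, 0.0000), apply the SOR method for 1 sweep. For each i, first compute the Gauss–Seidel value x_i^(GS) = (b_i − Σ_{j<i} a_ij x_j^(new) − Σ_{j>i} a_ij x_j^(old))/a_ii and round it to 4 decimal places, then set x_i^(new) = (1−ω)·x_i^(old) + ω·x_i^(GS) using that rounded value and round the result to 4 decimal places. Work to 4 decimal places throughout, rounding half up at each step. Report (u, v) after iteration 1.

(2.0000, 4.0000)

Iteration 1:
  u: GS value = (8 - (3)·0.0000) / (5) = 1.6000;  u ← (1−ω)·0.0000 + ω·1.6000 = 2.0000
  v: GS value = (10 - (-3)·2.0000) / (5) = 3.2000;  v ← (1−ω)·0.0000 + ω·3.2000 = 4.0000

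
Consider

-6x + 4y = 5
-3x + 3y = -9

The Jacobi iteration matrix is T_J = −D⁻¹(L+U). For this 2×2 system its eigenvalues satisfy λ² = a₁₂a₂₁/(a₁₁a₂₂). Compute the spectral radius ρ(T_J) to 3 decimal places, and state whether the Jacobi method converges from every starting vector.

0.816

a₁₂a₂₁/(a₁₁a₂₂) = (4)·(-3) / ((-6)·(3)) = 0.666667
ρ = √|0.666667| = √0.666667 = 0.816
ρ < 1, so Jacobi converges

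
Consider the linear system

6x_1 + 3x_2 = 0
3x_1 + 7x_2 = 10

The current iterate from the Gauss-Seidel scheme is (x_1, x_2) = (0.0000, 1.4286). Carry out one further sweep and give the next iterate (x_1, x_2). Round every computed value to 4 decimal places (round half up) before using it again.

One sweep:
  x_1 = (0 - (3)·1.4286) / (6) = -0.7143
  x_2 = (10 - (3)·-0.7143) / (7) = 1.7347

(-0.7143, 1.7347)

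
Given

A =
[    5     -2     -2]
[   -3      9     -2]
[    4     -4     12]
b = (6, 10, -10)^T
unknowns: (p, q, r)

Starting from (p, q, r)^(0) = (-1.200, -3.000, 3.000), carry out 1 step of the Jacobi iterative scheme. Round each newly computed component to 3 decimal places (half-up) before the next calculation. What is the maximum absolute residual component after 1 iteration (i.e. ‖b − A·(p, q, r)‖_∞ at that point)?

7.908

Iteration 1:
  p = (6 - (-2)·-3.000 - (-2)·3.000) / (5) = 1.200
  q = (10 - (-3)·-1.200 - (-2)·3.000) / (9) = 1.378
  r = (-10 - (4)·-1.200 - (-4)·-3.000) / (12) = -1.433
Residual b − A·x = (-0.110, -1.668, 7.908); ∞-norm = 7.908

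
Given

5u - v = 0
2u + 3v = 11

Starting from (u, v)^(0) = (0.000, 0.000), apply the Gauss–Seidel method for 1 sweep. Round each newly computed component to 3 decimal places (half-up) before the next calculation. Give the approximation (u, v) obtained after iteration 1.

(0.000, 3.667)

Iteration 1:
  u = (0 - (-1)·0.000) / (5) = 0.000
  v = (11 - (2)·0.000) / (3) = 3.667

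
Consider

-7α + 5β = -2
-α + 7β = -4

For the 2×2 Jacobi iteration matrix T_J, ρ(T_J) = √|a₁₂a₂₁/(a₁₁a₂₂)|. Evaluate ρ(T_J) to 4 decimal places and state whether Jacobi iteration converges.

a₁₂a₂₁/(a₁₁a₂₂) = (5)·(-1) / ((-7)·(7)) = 0.102041
ρ = √|0.102041| = √0.102041 = 0.3194
ρ < 1, so Jacobi converges

0.3194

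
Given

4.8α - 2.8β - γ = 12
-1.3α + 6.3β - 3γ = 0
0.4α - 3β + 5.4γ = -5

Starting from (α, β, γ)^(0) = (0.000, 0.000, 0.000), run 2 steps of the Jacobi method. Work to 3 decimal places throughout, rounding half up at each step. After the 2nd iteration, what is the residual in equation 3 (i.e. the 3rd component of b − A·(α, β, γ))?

0.302

Iteration 1:
  α = (12 - (-2.8)·0.000 - (-1)·0.000) / (4.8) = 2.500
  β = (0 - (-1.3)·0.000 - (-3)·0.000) / (6.3) = 0.000
  γ = (-5 - (0.4)·0.000 - (-3)·0.000) / (5.4) = -0.926
Iteration 2:
  α = (12 - (-2.8)·0.000 - (-1)·-0.926) / (4.8) = 2.307
  β = (0 - (-1.3)·2.500 - (-3)·-0.926) / (6.3) = 0.075
  γ = (-5 - (0.4)·2.500 - (-3)·0.000) / (5.4) = -1.111
Residual b − A·x = (0.025, -0.806, 0.302)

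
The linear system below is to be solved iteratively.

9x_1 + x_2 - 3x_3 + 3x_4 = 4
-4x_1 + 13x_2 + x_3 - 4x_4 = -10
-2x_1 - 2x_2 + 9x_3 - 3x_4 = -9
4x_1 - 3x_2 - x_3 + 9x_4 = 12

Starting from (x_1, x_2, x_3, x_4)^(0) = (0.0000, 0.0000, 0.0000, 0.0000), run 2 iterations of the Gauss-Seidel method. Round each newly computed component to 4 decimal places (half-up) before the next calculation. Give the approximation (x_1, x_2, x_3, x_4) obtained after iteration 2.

(-0.1023, -0.4716, -0.8578, 1.1263)

Iteration 1:
  x_1 = (4 - (1)·0.0000 - (-3)·0.0000 - (3)·0.0000) / (9) = 0.4444
  x_2 = (-10 - (-4)·0.4444 - (1)·0.0000 - (-4)·0.0000) / (13) = -0.6325
  x_3 = (-9 - (-2)·0.4444 - (-2)·-0.6325 - (-3)·0.0000) / (9) = -1.0418
  x_4 = (12 - (4)·0.4444 - (-3)·-0.6325 - (-1)·-1.0418) / (9) = 0.8092
Iteration 2:
  x_1 = (4 - (1)·-0.6325 - (-3)·-1.0418 - (3)·0.8092) / (9) = -0.1023
  x_2 = (-10 - (-4)·-0.1023 - (1)·-1.0418 - (-4)·0.8092) / (13) = -0.4716
  x_3 = (-9 - (-2)·-0.1023 - (-2)·-0.4716 - (-3)·0.8092) / (9) = -0.8578
  x_4 = (12 - (4)·-0.1023 - (-3)·-0.4716 - (-1)·-0.8578) / (9) = 1.1263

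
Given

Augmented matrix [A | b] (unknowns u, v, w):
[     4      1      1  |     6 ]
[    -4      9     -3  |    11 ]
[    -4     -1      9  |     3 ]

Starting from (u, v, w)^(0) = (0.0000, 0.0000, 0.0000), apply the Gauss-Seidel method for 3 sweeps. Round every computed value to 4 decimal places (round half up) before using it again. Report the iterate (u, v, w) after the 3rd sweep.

(0.7950, 1.8663, 0.8940)

Iteration 1:
  u = (6 - (1)·0.0000 - (1)·0.0000) / (4) = 1.5000
  v = (11 - (-4)·1.5000 - (-3)·0.0000) / (9) = 1.8889
  w = (3 - (-4)·1.5000 - (-1)·1.8889) / (9) = 1.2099
Iteration 2:
  u = (6 - (1)·1.8889 - (1)·1.2099) / (4) = 0.7253
  v = (11 - (-4)·0.7253 - (-3)·1.2099) / (9) = 1.9479
  w = (3 - (-4)·0.7253 - (-1)·1.9479) / (9) = 0.8721
Iteration 3:
  u = (6 - (1)·1.9479 - (1)·0.8721) / (4) = 0.7950
  v = (11 - (-4)·0.7950 - (-3)·0.8721) / (9) = 1.8663
  w = (3 - (-4)·0.7950 - (-1)·1.8663) / (9) = 0.8940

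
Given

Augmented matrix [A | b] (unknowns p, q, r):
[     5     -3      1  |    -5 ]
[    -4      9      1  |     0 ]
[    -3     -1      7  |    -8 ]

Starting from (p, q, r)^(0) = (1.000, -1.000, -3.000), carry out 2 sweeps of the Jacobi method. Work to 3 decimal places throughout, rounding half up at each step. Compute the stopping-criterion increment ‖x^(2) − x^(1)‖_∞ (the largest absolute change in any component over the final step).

1.127

Iteration 1:
  p = (-5 - (-3)·-1.000 - (1)·-3.000) / (5) = -1.000
  q = (0 - (-4)·1.000 - (1)·-3.000) / (9) = 0.778
  r = (-8 - (-3)·1.000 - (-1)·-1.000) / (7) = -0.857
Iteration 2:
  p = (-5 - (-3)·0.778 - (1)·-0.857) / (5) = -0.362
  q = (0 - (-4)·-1.000 - (1)·-0.857) / (9) = -0.349
  r = (-8 - (-3)·-1.000 - (-1)·0.778) / (7) = -1.460
Change: (0.638, -1.127, -0.603) → max |·| = 1.127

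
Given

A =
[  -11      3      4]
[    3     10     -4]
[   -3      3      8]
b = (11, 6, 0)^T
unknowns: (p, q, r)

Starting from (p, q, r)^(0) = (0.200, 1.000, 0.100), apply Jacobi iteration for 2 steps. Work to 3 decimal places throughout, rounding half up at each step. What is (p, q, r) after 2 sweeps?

(-0.951, 0.687, -0.477)

Iteration 1:
  p = (11 - (3)·1.000 - (4)·0.100) / (-11) = -0.691
  q = (6 - (3)·0.200 - (-4)·0.100) / (10) = 0.580
  r = (0 - (-3)·0.200 - (3)·1.000) / (8) = -0.300
Iteration 2:
  p = (11 - (3)·0.580 - (4)·-0.300) / (-11) = -0.951
  q = (6 - (3)·-0.691 - (-4)·-0.300) / (10) = 0.687
  r = (0 - (-3)·-0.691 - (3)·0.580) / (8) = -0.477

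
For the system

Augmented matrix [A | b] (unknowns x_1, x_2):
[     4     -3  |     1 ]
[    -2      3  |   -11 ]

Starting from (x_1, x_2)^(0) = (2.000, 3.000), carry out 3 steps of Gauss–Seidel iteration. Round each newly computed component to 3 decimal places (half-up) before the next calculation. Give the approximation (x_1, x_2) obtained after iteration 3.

Iteration 1:
  x_1 = (1 - (-3)·3.000) / (4) = 2.500
  x_2 = (-11 - (-2)·2.500) / (3) = -2.000
Iteration 2:
  x_1 = (1 - (-3)·-2.000) / (4) = -1.250
  x_2 = (-11 - (-2)·-1.250) / (3) = -4.500
Iteration 3:
  x_1 = (1 - (-3)·-4.500) / (4) = -3.125
  x_2 = (-11 - (-2)·-3.125) / (3) = -5.750

(-3.125, -5.750)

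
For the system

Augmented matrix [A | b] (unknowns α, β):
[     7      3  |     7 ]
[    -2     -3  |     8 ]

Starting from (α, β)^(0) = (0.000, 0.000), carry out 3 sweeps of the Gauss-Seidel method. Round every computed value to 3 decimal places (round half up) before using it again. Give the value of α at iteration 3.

Iteration 1:
  α = (7 - (3)·0.000) / (7) = 1.000
  β = (8 - (-2)·1.000) / (-3) = -3.333
Iteration 2:
  α = (7 - (3)·-3.333) / (7) = 2.428
  β = (8 - (-2)·2.428) / (-3) = -4.285
Iteration 3:
  α = (7 - (3)·-4.285) / (7) = 2.836
  β = (8 - (-2)·2.836) / (-3) = -4.557

2.836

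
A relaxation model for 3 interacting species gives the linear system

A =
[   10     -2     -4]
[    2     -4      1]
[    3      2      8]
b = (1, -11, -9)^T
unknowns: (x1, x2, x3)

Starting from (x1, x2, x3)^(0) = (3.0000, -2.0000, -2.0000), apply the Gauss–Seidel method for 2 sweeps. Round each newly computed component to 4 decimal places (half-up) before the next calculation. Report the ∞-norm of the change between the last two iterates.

1.0850

Iteration 1:
  x1 = (1 - (-2)·-2.0000 - (-4)·-2.0000) / (10) = -1.1000
  x2 = (-11 - (2)·-1.1000 - (1)·-2.0000) / (-4) = 1.7000
  x3 = (-9 - (3)·-1.1000 - (2)·1.7000) / (8) = -1.1375
Iteration 2:
  x1 = (1 - (-2)·1.7000 - (-4)·-1.1375) / (10) = -0.0150
  x2 = (-11 - (2)·-0.0150 - (1)·-1.1375) / (-4) = 2.4581
  x3 = (-9 - (3)·-0.0150 - (2)·2.4581) / (8) = -1.7339
Change: (1.0850, 0.7581, -0.5964) → max |·| = 1.0850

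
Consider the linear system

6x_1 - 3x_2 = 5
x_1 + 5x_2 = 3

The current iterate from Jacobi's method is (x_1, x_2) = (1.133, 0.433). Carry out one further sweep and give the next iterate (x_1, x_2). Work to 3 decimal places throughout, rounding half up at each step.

One sweep:
  x_1 = (5 - (-3)·0.433) / (6) = 1.050
  x_2 = (3 - (1)·1.133) / (5) = 0.373

(1.050, 0.373)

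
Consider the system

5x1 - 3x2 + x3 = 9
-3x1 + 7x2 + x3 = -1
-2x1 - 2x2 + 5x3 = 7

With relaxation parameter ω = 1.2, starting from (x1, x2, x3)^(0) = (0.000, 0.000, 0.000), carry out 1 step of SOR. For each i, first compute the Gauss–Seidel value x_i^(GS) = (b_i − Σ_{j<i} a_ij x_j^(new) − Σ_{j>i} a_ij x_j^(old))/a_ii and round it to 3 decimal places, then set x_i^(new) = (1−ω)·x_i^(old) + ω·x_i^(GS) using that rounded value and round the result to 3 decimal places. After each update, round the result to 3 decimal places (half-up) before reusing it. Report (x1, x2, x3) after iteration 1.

(2.160, 0.940, 3.168)

Iteration 1:
  x1: GS value = (9 - (-3)·0.000 - (1)·0.000) / (5) = 1.800;  x1 ← (1−ω)·0.000 + ω·1.800 = 2.160
  x2: GS value = (-1 - (-3)·2.160 - (1)·0.000) / (7) = 0.783;  x2 ← (1−ω)·0.000 + ω·0.783 = 0.940
  x3: GS value = (7 - (-2)·2.160 - (-2)·0.940) / (5) = 2.640;  x3 ← (1−ω)·0.000 + ω·2.640 = 3.168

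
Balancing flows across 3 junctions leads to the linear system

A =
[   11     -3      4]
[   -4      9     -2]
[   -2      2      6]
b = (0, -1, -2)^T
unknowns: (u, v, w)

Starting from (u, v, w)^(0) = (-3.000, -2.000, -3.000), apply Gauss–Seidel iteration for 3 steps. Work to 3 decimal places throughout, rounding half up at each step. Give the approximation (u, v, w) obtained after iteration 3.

Iteration 1:
  u = (0 - (-3)·-2.000 - (4)·-3.000) / (11) = 0.545
  v = (-1 - (-4)·0.545 - (-2)·-3.000) / (9) = -0.536
  w = (-2 - (-2)·0.545 - (2)·-0.536) / (6) = 0.027
Iteration 2:
  u = (0 - (-3)·-0.536 - (4)·0.027) / (11) = -0.156
  v = (-1 - (-4)·-0.156 - (-2)·0.027) / (9) = -0.174
  w = (-2 - (-2)·-0.156 - (2)·-0.174) / (6) = -0.327
Iteration 3:
  u = (0 - (-3)·-0.174 - (4)·-0.327) / (11) = 0.071
  v = (-1 - (-4)·0.071 - (-2)·-0.327) / (9) = -0.152
  w = (-2 - (-2)·0.071 - (2)·-0.152) / (6) = -0.259

(0.071, -0.152, -0.259)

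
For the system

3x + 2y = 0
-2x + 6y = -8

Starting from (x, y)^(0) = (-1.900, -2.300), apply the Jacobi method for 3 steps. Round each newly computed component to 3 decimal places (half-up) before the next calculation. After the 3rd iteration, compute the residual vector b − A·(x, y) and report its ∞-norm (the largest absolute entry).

1.528

Iteration 1:
  x = (0 - (2)·-2.300) / (3) = 1.533
  y = (-8 - (-2)·-1.900) / (6) = -1.967
Iteration 2:
  x = (0 - (2)·-1.967) / (3) = 1.311
  y = (-8 - (-2)·1.533) / (6) = -0.822
Iteration 3:
  x = (0 - (2)·-0.822) / (3) = 0.548
  y = (-8 - (-2)·1.311) / (6) = -0.896
Residual b − A·x = (0.148, -1.528); ∞-norm = 1.528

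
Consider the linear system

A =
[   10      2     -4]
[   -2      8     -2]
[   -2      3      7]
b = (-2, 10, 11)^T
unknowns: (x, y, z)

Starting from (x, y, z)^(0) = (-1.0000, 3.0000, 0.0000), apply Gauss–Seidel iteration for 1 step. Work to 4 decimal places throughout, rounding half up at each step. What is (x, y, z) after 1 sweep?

(-0.8000, 1.0500, 0.8929)

Iteration 1:
  x = (-2 - (2)·3.0000 - (-4)·0.0000) / (10) = -0.8000
  y = (10 - (-2)·-0.8000 - (-2)·0.0000) / (8) = 1.0500
  z = (11 - (-2)·-0.8000 - (3)·1.0500) / (7) = 0.8929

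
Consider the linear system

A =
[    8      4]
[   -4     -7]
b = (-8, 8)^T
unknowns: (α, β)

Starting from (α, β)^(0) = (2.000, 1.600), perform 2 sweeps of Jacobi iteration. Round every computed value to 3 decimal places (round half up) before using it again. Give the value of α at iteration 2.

0.143

Iteration 1:
  α = (-8 - (4)·1.600) / (8) = -1.800
  β = (8 - (-4)·2.000) / (-7) = -2.286
Iteration 2:
  α = (-8 - (4)·-2.286) / (8) = 0.143
  β = (8 - (-4)·-1.800) / (-7) = -0.114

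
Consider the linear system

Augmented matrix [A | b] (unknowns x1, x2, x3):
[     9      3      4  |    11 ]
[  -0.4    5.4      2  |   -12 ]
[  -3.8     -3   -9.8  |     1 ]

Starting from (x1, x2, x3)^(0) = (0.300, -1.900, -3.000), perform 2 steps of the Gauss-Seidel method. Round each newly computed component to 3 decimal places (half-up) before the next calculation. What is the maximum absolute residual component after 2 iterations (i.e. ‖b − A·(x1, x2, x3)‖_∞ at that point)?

Iteration 1:
  x1 = (11 - (3)·-1.900 - (4)·-3.000) / (9) = 3.189
  x2 = (-12 - (-0.4)·3.189 - (2)·-3.000) / (5.4) = -0.875
  x3 = (1 - (-3.8)·3.189 - (-3)·-0.875) / (-9.8) = -1.071
Iteration 2:
  x1 = (11 - (3)·-0.875 - (4)·-1.071) / (9) = 1.990
  x2 = (-12 - (-0.4)·1.990 - (2)·-1.071) / (5.4) = -1.678
  x3 = (1 - (-3.8)·1.990 - (-3)·-1.678) / (-9.8) = -0.360
Residual b − A·x = (-0.436, -1.423, 0.000); ∞-norm = 1.423

1.423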